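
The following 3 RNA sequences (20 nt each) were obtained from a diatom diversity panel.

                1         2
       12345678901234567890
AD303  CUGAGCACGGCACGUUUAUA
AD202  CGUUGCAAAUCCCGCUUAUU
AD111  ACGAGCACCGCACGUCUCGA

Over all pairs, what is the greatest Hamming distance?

13

Pairwise Hamming distances:
  AD303 vs AD202: 9
  AD303 vs AD111: 6
  AD202 vs AD111: 13
The largest is 13, between AD202 and AD111.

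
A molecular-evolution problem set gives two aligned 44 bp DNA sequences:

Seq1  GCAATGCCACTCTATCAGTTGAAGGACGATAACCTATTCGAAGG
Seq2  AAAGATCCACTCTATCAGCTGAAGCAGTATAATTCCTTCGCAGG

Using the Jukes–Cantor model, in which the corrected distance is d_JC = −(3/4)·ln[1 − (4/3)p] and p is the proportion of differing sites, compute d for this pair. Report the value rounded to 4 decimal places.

Mismatches occur at site 1 (G↔A), site 2 (C↔A), site 4 (A↔G), site 5 (T↔A), site 6 (G↔T), site 19 (T↔C), site 25 (G↔C), site 27 (C↔G), site 28 (G↔T), site 33 (C↔T), site 34 (C↔T), site 35 (T↔C), site 36 (A↔C), site 41 (A↔C).
p = 14/44 = 0.318182.
d = −0.75 · ln(1 − (4/3)·0.318182) = −0.75 · ln(0.575757) = −0.75 · (-0.552070) = 0.4141.

0.4141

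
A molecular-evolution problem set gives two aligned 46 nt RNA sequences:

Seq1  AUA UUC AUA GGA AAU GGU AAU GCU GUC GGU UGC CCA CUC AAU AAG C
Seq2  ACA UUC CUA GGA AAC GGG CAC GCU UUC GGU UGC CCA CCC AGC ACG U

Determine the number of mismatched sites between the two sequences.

12

Differing sites — 2:U/C; 7:A/C; 15:U/C; 18:U/G; 19:A/C; 21:U/C; 25:G/U; 38:U/C; 41:A/G; 42:U/C; 44:A/C; 46:C/U.
That gives 12 mismatches out of 46 aligned sites, so the Hamming distance is 12.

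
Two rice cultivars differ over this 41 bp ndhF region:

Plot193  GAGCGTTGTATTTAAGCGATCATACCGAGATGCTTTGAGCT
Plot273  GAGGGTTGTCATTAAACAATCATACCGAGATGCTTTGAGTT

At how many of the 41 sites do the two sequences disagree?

Differing sites — 4:C/G; 10:A/C; 11:T/A; 16:G/A; 18:G/A; 40:C/T.
That gives 6 mismatches out of 41 aligned sites, so the Hamming distance is 6.

6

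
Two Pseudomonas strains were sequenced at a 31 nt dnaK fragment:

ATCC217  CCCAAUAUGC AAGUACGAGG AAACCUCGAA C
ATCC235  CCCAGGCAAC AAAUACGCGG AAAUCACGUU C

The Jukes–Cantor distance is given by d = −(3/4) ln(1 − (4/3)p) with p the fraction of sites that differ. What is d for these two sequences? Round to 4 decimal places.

Differing sites — 5:A/G; 6:U/G; 7:A/C; 8:U/A; 9:G/A; 13:G/A; 18:A/C; 24:C/U; 26:U/A; 29:A/U; 30:A/U.
p = 11/31 = 0.354839.
d = −0.75 · ln(1 − (4/3)·0.354839) = −0.75 · ln(0.526881) = −0.75 · (-0.640781) = 0.4806.

0.4806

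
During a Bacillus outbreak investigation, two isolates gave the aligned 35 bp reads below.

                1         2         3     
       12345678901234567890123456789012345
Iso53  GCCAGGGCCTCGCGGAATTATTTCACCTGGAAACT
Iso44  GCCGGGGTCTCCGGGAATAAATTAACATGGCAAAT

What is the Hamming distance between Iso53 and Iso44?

10

Mismatches occur at site 4 (A/G), site 8 (C/T), site 12 (G/C), site 13 (C/G), site 19 (T/A), site 21 (T/A), site 24 (C/A), site 27 (C/A), site 31 (A/C), site 34 (C/A).
That gives 10 mismatches out of 35 aligned sites, so the Hamming distance is 10.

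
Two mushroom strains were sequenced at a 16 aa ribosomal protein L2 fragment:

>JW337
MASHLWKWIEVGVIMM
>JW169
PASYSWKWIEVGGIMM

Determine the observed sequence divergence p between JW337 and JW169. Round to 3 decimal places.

Differing sites — 1:M/P; 4:H/Y; 5:L/S; 13:V/G.
There are 4 differences over 16 sites, so p = 4/16 = 0.250.

0.250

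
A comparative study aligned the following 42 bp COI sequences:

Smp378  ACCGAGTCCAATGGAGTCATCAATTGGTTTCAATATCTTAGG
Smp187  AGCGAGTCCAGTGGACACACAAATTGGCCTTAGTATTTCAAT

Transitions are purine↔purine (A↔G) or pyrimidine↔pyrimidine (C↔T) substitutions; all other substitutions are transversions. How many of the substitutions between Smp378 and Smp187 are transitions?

Mismatches occur at site 2 (C/G, transversion), site 11 (A/G, transition), site 16 (G/C, transversion), site 17 (T/A, transversion), site 20 (T/C, transition), site 21 (C/A, transversion), site 28 (T/C, transition), site 29 (T/C, transition), site 31 (C/T, transition), site 33 (A/G, transition), site 37 (C/T, transition), site 39 (T/C, transition), site 41 (G/A, transition), site 42 (G/T, transversion).
Of the 14 differences, 9 transitions and 5 transversions, so the answer is 9.

9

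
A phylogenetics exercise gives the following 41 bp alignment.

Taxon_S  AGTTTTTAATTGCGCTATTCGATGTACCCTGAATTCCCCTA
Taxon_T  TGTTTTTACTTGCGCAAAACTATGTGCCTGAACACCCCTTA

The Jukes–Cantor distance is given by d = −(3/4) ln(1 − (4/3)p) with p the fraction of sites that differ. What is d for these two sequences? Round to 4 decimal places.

Differing sites — 1:A/T; 9:A/C; 16:T/A; 18:T/A; 19:T/A; 21:G/T; 26:A/G; 29:C/T; 30:T/G; 31:G/A; 33:A/C; 34:T/A; 35:T/C; 39:C/T.
p = 14/41 = 0.341463.
d = −0.75 · ln(1 − (4/3)·0.341463) = −0.75 · ln(0.544716) = −0.75 · (-0.607491) = 0.4556.

0.4556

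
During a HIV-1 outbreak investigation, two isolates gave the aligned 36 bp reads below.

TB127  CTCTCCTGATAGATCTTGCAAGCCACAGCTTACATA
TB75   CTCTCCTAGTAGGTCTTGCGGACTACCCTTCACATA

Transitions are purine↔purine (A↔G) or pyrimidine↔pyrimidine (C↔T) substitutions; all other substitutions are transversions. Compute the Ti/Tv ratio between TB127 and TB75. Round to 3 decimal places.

4.500

Mismatches occur at site 8 (G→A, transition), site 9 (A→G, transition), site 13 (A→G, transition), site 20 (A→G, transition), site 21 (A→G, transition), site 22 (G→A, transition), site 24 (C→T, transition), site 27 (A→C, transversion), site 28 (G→C, transversion), site 29 (C→T, transition), site 31 (T→C, transition).
Of the 11 differences, 9 transitions and 2 transversions, so Ti/Tv = 9/2 = 4.500.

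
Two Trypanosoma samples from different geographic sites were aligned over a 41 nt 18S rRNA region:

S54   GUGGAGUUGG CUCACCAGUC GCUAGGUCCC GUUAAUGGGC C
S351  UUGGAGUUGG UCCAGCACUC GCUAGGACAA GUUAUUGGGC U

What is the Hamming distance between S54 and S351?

10

The sequences differ at positions 1 (G/U), 11 (C/U), 12 (U/C), 15 (C/G), 18 (G/C), 27 (U/A), 29 (C/A), 30 (C/A), 35 (A/U), 41 (C/U).
That gives 10 mismatches out of 41 aligned sites, so the Hamming distance is 10.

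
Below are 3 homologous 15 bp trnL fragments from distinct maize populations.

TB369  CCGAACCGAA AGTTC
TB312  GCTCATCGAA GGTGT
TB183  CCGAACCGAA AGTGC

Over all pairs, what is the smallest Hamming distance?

1

Pairwise Hamming distances:
  TB369 vs TB312: 7
  TB369 vs TB183: 1
  TB312 vs TB183: 6
The smallest is 1, between TB369 and TB183.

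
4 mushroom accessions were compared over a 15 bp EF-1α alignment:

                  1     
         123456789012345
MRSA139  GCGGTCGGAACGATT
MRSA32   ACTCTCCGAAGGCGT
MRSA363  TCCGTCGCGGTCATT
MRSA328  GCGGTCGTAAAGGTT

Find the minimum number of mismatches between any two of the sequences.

3

Pairwise Hamming distances:
  MRSA139 vs MRSA32: 7
  MRSA139 vs MRSA363: 7
  MRSA139 vs MRSA328: 3
  MRSA32 vs MRSA363: 11
  MRSA32 vs MRSA328: 8
  MRSA363 vs MRSA328: 8
The smallest is 3, between MRSA139 and MRSA328.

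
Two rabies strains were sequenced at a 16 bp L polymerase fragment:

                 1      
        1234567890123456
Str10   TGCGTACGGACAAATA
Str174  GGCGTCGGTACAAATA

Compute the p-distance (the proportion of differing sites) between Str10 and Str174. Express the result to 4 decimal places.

0.2500

Mismatches occur at site 1 (T↔G), site 6 (A↔C), site 7 (C↔G), site 9 (G↔T).
There are 4 differences over 16 sites, so p = 4/16 = 0.2500.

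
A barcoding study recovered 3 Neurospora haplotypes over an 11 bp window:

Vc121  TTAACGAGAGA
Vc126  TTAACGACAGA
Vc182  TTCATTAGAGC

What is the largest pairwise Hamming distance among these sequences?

5

Pairwise Hamming distances:
  Vc121 vs Vc126: 1
  Vc121 vs Vc182: 4
  Vc126 vs Vc182: 5
The largest is 5, between Vc126 and Vc182.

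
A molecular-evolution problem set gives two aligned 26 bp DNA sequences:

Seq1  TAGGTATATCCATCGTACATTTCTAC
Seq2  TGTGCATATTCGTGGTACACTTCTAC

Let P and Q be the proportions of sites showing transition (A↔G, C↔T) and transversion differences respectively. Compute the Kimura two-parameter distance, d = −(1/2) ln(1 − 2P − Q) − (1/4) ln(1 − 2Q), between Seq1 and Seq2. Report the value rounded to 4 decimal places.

0.3513

The sequences differ at positions 2 (A/G, transition), 3 (G/T, transversion), 5 (T/C, transition), 10 (C/T, transition), 12 (A/G, transition), 14 (C/G, transversion), 20 (T/C, transition).
Of the 7 differences, 5 transitions and 2 transversions over 26 sites: P = 5/26 = 0.192308, Q = 2/26 = 0.076923.
d = −0.5·ln(0.538461) − 0.25·ln(0.846154) = −0.5·(-0.619040) − 0.25·(-0.167054) = 0.3513.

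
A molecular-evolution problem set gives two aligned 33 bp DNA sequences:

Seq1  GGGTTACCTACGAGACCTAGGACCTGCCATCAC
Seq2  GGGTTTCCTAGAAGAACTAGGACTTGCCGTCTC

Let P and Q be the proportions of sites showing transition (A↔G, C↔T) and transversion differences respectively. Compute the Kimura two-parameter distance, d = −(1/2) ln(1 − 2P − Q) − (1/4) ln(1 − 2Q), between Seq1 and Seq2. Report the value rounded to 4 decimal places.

Mismatches occur at site 6 (A/T, transversion), site 11 (C/G, transversion), site 12 (G/A, transition), site 16 (C/A, transversion), site 24 (C/T, transition), site 29 (A/G, transition), site 32 (A/T, transversion).
Of the 7 differences, 3 transitions and 4 transversions over 33 sites: P = 3/33 = 0.090909, Q = 4/33 = 0.121212.
d = −0.5·ln(0.696970) − 0.25·ln(0.757576) = −0.5·(-0.361013) − 0.25·(-0.277631) = 0.2499.

0.2499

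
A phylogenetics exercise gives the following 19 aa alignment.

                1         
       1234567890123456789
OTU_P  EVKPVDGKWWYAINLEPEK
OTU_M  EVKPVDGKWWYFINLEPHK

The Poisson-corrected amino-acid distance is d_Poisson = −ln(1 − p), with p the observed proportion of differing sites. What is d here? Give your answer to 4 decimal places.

Mismatches occur at site 12 (A→F), site 18 (E→H).
p = 2/19 = 0.105263.
d = −ln(1 − 0.105263) = −ln(0.894737) = 0.1112.

0.1112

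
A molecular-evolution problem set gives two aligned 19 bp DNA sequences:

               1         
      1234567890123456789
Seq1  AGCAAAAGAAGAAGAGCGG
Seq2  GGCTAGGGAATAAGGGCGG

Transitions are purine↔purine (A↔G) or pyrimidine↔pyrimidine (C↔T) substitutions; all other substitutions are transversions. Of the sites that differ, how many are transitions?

The sequences differ at positions 1 (A/G, transition), 4 (A/T, transversion), 6 (A/G, transition), 7 (A/G, transition), 11 (G/T, transversion), 15 (A/G, transition).
Of the 6 differences, 4 transitions and 2 transversions, so the answer is 4.

4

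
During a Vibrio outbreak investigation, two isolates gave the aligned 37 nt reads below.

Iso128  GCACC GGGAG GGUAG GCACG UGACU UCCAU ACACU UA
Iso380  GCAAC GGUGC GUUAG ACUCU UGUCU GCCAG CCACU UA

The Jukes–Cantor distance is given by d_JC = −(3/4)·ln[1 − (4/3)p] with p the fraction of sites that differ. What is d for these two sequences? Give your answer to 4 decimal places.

0.4248

The sequences differ at positions 4 (C/A), 8 (G/U), 9 (A/G), 10 (G/C), 12 (G/U), 16 (G/A), 18 (A/U), 20 (G/U), 23 (A/U), 26 (U/G), 30 (U/G), 31 (A/C).
p = 12/37 = 0.324324.
d = −0.75 · ln(1 − (4/3)·0.324324) = −0.75 · ln(0.567568) = −0.75 · (-0.566395) = 0.4248.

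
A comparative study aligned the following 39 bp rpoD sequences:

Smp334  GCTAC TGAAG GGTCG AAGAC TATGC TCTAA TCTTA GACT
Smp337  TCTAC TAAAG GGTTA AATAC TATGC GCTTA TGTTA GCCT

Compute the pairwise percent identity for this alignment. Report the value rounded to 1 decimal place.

Mismatches occur at site 1 (G→T), site 7 (G→A), site 14 (C→T), site 15 (G→A), site 18 (G→T), site 26 (T→G), site 29 (A→T), site 32 (C→G), site 37 (A→C).
30 of the 39 sites match, so the percent identity is 30/39 × 100 = 76.9%.

76.9%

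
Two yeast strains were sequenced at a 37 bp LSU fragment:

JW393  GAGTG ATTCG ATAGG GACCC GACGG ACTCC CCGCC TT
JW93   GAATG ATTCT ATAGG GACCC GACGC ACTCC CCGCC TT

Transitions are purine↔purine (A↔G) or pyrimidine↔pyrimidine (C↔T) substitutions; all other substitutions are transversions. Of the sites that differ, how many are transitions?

1

Mismatches occur at site 3 (G↔A, transition), site 10 (G↔T, transversion), site 25 (G↔C, transversion).
Of the 3 differences, 1 transition and 2 transversions, so the answer is 1.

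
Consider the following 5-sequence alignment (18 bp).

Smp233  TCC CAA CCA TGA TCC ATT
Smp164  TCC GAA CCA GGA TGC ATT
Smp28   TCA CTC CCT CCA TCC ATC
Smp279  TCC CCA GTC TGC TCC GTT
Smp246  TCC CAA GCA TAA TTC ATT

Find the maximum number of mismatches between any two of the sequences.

11

Pairwise Hamming distances:
  Smp233 vs Smp164: 3
  Smp233 vs Smp28: 7
  Smp233 vs Smp279: 6
  Smp233 vs Smp246: 3
  Smp164 vs Smp28: 9
  Smp164 vs Smp279: 9
  Smp164 vs Smp246: 5
  Smp28 vs Smp279: 11
  Smp28 vs Smp246: 9
  Smp279 vs Smp246: 7
The largest is 11, between Smp28 and Smp279.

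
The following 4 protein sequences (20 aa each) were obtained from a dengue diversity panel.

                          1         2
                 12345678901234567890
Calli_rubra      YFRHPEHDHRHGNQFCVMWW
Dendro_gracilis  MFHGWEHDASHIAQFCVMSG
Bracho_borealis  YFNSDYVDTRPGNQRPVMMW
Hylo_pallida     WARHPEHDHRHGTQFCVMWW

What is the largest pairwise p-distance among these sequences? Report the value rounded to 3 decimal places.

0.750

Pairwise Hamming distances:
  Calli_rubra vs Dendro_gracilis: 10
  Calli_rubra vs Bracho_borealis: 10
  Calli_rubra vs Hylo_pallida: 3
  Dendro_gracilis vs Bracho_borealis: 15
  Dendro_gracilis vs Hylo_pallida: 11
  Bracho_borealis vs Hylo_pallida: 13
The largest is 15 mismatches, between Dendro_gracilis and Bracho_borealis; p = 15/20 = 0.750.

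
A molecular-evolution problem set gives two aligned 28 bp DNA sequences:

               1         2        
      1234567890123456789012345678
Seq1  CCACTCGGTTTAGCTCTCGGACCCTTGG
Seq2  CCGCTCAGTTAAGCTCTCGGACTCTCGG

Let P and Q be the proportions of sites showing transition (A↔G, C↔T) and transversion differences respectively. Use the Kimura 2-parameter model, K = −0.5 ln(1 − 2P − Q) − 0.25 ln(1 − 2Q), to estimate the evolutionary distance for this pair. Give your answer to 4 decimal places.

0.2124

Mismatches occur at site 3 (A/G, transition), site 7 (G/A, transition), site 11 (T/A, transversion), site 23 (C/T, transition), site 26 (T/C, transition).
Of the 5 differences, 4 transitions and 1 transversion over 28 sites: P = 4/28 = 0.142857, Q = 1/28 = 0.035714.
d = −0.5·ln(0.678572) − 0.25·ln(0.928572) = −0.5·(-0.387765) − 0.25·(-0.074107) = 0.2124.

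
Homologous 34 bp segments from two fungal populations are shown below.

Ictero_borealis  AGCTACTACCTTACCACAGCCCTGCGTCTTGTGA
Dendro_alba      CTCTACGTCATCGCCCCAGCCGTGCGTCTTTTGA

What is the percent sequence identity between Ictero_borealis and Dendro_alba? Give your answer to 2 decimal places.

70.59%

The sequences differ at positions 1 (A/C), 2 (G/T), 7 (T/G), 8 (A/T), 10 (C/A), 12 (T/C), 13 (A/G), 16 (A/C), 22 (C/G), 31 (G/T).
24 of the 34 sites match, so the percent identity is 24/34 × 100 = 70.59%.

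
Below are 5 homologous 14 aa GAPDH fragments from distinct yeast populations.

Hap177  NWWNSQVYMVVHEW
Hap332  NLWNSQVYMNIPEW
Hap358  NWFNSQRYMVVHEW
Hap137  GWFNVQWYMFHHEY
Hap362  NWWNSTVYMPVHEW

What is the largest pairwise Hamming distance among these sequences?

9

Pairwise Hamming distances:
  Hap177 vs Hap332: 4
  Hap177 vs Hap358: 2
  Hap177 vs Hap137: 7
  Hap177 vs Hap362: 2
  Hap332 vs Hap358: 6
  Hap332 vs Hap137: 9
  Hap332 vs Hap362: 5
  Hap358 vs Hap137: 6
  Hap358 vs Hap362: 4
  Hap137 vs Hap362: 8
The largest is 9, between Hap332 and Hap137.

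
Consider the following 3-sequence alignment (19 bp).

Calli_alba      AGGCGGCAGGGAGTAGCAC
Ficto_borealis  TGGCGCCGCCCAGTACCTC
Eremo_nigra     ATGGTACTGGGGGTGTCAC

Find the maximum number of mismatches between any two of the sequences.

Pairwise Hamming distances:
  Calli_alba vs Ficto_borealis: 8
  Calli_alba vs Eremo_nigra: 8
  Ficto_borealis vs Eremo_nigra: 13
The largest is 13, between Ficto_borealis and Eremo_nigra.

13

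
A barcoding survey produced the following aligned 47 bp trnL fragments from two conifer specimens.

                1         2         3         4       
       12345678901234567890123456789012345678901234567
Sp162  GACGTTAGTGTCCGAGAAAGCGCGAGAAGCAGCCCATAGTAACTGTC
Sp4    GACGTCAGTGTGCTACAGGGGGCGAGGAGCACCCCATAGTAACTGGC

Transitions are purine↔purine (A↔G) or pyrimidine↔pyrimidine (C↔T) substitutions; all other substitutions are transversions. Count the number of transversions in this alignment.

6

The sequences differ at positions 6 (T/C, transition), 12 (C/G, transversion), 14 (G/T, transversion), 16 (G/C, transversion), 18 (A/G, transition), 19 (A/G, transition), 21 (C/G, transversion), 27 (A/G, transition), 32 (G/C, transversion), 46 (T/G, transversion).
Of the 10 differences, 4 transitions and 6 transversions, so the answer is 6.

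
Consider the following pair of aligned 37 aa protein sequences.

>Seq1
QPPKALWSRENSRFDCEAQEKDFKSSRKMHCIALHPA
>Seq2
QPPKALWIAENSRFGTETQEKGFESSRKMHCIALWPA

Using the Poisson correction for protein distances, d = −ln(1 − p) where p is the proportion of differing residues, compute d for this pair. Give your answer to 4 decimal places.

Differing sites — 8:S/I; 9:R/A; 15:D/G; 16:C/T; 18:A/T; 22:D/G; 24:K/E; 35:H/W.
p = 8/37 = 0.216216.
d = −ln(1 − 0.216216) = −ln(0.783784) = 0.2436.

0.2436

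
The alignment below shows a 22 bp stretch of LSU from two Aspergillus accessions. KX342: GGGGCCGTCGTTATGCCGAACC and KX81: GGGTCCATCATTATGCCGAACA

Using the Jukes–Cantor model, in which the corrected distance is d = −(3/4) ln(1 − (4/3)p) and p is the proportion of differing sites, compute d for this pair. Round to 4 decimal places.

Differing sites — 4:G/T; 7:G/A; 10:G/A; 22:C/A.
p = 4/22 = 0.181818.
d = −0.75 · ln(1 − (4/3)·0.181818) = −0.75 · ln(0.757576) = −0.75 · (-0.277631) = 0.2082.

0.2082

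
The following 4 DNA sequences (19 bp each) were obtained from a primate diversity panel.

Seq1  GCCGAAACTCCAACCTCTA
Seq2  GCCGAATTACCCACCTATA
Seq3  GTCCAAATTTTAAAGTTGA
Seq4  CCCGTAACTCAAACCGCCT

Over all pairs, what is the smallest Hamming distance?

Pairwise Hamming distances:
  Seq1 vs Seq2: 5
  Seq1 vs Seq3: 9
  Seq1 vs Seq4: 6
  Seq2 vs Seq3: 11
  Seq2 vs Seq4: 11
  Seq3 vs Seq4: 13
The smallest is 5, between Seq1 and Seq2.

5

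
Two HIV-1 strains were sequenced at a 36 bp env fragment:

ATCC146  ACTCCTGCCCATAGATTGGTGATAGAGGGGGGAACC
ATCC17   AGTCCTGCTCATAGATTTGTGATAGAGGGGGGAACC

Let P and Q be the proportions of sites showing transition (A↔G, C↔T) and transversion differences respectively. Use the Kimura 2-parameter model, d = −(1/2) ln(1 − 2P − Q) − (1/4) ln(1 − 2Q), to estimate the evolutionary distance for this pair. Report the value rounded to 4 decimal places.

Mismatches occur at site 2 (C→G, transversion), site 9 (C→T, transition), site 18 (G→T, transversion).
Of the 3 differences, 1 transition and 2 transversions over 36 sites: P = 1/36 = 0.027778, Q = 2/36 = 0.055556.
d = −0.5·ln(0.888888) − 0.25·ln(0.888888) = −0.5·(-0.117784) − 0.25·(-0.117784) = 0.0883.

0.0883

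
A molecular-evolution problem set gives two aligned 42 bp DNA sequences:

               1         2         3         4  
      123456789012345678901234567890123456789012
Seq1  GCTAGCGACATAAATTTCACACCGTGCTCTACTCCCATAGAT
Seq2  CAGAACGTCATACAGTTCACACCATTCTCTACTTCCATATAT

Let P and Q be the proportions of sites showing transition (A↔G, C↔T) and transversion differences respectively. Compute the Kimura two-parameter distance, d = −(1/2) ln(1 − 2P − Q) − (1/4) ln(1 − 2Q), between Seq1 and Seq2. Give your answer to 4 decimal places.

Mismatches occur at site 1 (G↔C, transversion), site 2 (C↔A, transversion), site 3 (T↔G, transversion), site 5 (G↔A, transition), site 8 (A↔T, transversion), site 13 (A↔C, transversion), site 15 (T↔G, transversion), site 24 (G↔A, transition), site 26 (G↔T, transversion), site 34 (C↔T, transition), site 40 (G↔T, transversion).
Of the 11 differences, 3 transitions and 8 transversions over 42 sites: P = 3/42 = 0.071429, Q = 8/42 = 0.190476.
d = −0.5·ln(0.666666) − 0.25·ln(0.619048) = −0.5·(-0.405466) − 0.25·(-0.479572) = 0.3226.

0.3226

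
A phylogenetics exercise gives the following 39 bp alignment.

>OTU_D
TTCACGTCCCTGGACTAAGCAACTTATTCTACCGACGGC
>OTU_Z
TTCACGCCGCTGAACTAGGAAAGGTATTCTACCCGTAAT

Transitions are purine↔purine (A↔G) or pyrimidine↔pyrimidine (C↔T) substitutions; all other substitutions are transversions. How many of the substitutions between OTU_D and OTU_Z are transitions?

The sequences differ at positions 7 (T/C, transition), 9 (C/G, transversion), 13 (G/A, transition), 18 (A/G, transition), 20 (C/A, transversion), 23 (C/G, transversion), 24 (T/G, transversion), 34 (G/C, transversion), 35 (A/G, transition), 36 (C/T, transition), 37 (G/A, transition), 38 (G/A, transition), 39 (C/T, transition).
Of the 13 differences, 8 transitions and 5 transversions, so the answer is 8.

8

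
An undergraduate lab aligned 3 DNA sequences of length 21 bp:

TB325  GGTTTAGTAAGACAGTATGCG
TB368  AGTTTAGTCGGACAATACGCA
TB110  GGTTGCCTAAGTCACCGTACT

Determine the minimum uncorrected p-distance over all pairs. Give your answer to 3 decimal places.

0.286

Pairwise Hamming distances:
  TB325 vs TB368: 6
  TB325 vs TB110: 9
  TB368 vs TB110: 13
The smallest is 6 mismatches, between TB325 and TB368; p = 6/21 = 0.286.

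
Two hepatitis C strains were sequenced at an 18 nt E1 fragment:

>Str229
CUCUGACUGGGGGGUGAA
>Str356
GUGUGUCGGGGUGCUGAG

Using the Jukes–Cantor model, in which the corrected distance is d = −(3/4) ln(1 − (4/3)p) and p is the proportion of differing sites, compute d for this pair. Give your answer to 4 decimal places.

The sequences differ at positions 1 (C/G), 3 (C/G), 6 (A/U), 8 (U/G), 12 (G/U), 14 (G/C), 18 (A/G).
p = 7/18 = 0.388889.
d = −0.75 · ln(1 − (4/3)·0.388889) = −0.75 · ln(0.481481) = −0.75 · (-0.730889) = 0.5482.

0.5482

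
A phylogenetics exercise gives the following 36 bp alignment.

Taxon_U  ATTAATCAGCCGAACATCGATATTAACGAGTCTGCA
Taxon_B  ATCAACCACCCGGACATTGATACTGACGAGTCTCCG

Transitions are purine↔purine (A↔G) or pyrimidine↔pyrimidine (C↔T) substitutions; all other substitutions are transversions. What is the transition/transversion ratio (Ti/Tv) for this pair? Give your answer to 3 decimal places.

Differing sites — 3:T/C (Ti); 6:T/C (Ti); 9:G/C (Tv); 13:A/G (Ti); 18:C/T (Ti); 23:T/C (Ti); 25:A/G (Ti); 34:G/C (Tv); 36:A/G (Ti).
Of the 9 differences, 7 transitions and 2 transversions, so Ti/Tv = 7/2 = 3.500.

3.500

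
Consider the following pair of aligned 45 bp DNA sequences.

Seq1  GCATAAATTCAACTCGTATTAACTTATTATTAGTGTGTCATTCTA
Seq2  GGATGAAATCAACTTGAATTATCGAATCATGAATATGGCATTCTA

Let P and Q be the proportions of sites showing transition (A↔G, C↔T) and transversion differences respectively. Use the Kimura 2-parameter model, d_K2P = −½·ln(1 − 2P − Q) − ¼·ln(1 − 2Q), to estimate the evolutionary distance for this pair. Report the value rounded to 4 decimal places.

0.3653

Differing sites — 2:C/G (Tv); 5:A/G (Ti); 8:T/A (Tv); 15:C/T (Ti); 17:T/A (Tv); 22:A/T (Tv); 24:T/G (Tv); 25:T/A (Tv); 28:T/C (Ti); 31:T/G (Tv); 33:G/A (Ti); 35:G/A (Ti); 38:T/G (Tv).
Of the 13 differences, 5 transitions and 8 transversions over 45 sites: P = 5/45 = 0.111111, Q = 8/45 = 0.177778.
d = −0.5·ln(0.600000) − 0.25·ln(0.644444) = −0.5·(-0.510826) − 0.25·(-0.439367) = 0.3653.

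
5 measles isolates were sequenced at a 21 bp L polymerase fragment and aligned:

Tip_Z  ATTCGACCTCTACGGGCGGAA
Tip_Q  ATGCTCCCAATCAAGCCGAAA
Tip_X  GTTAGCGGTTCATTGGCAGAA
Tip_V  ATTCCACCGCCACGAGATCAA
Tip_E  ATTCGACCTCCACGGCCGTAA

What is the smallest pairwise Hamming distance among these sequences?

Pairwise Hamming distances:
  Tip_Z vs Tip_Q: 10
  Tip_Z vs Tip_X: 10
  Tip_Z vs Tip_V: 7
  Tip_Z vs Tip_E: 3
  Tip_Q vs Tip_X: 15
  Tip_Q vs Tip_V: 14
  Tip_Q vs Tip_E: 10
  Tip_X vs Tip_V: 14
  Tip_X vs Tip_E: 11
  Tip_V vs Tip_E: 7
The smallest is 3, between Tip_Z and Tip_E.

3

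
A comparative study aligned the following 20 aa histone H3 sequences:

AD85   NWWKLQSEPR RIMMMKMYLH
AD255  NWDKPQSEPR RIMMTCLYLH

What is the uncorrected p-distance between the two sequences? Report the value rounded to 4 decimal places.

0.2500

Mismatches occur at site 3 (W/D), site 5 (L/P), site 15 (M/T), site 16 (K/C), site 17 (M/L).
There are 5 differences over 20 sites, so p = 5/20 = 0.2500.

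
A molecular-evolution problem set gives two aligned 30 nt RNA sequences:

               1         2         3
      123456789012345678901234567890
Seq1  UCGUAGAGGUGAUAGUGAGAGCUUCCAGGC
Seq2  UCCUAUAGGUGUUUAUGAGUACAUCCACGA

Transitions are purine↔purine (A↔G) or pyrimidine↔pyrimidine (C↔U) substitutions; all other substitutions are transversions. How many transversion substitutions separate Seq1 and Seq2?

Mismatches occur at site 3 (G→C, transversion), site 6 (G→U, transversion), site 12 (A→U, transversion), site 14 (A→U, transversion), site 15 (G→A, transition), site 20 (A→U, transversion), site 21 (G→A, transition), site 23 (U→A, transversion), site 28 (G→C, transversion), site 30 (C→A, transversion).
Of the 10 differences, 2 transitions and 8 transversions, so the answer is 8.

8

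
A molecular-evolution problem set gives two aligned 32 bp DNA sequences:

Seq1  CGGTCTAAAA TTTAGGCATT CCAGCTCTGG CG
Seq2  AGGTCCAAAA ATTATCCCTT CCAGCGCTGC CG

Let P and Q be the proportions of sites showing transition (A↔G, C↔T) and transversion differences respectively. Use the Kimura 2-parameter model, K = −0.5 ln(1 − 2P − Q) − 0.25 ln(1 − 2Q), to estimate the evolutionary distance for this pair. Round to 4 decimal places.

The sequences differ at positions 1 (C/A, transversion), 6 (T/C, transition), 11 (T/A, transversion), 15 (G/T, transversion), 16 (G/C, transversion), 18 (A/C, transversion), 26 (T/G, transversion), 30 (G/C, transversion).
Of the 8 differences, 1 transition and 7 transversions over 32 sites: P = 1/32 = 0.031250, Q = 7/32 = 0.218750.
d = −0.5·ln(0.718750) − 0.25·ln(0.562500) = −0.5·(-0.330242) − 0.25·(-0.575364) = 0.3090.

0.3090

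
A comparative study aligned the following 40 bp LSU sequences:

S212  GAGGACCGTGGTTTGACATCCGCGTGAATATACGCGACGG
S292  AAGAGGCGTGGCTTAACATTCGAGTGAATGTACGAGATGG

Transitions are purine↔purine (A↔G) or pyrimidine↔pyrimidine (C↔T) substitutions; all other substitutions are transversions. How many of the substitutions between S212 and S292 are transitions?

8

The sequences differ at positions 1 (G/A, transition), 4 (G/A, transition), 5 (A/G, transition), 6 (C/G, transversion), 12 (T/C, transition), 15 (G/A, transition), 20 (C/T, transition), 23 (C/A, transversion), 30 (A/G, transition), 35 (C/A, transversion), 38 (C/T, transition).
Of the 11 differences, 8 transitions and 3 transversions, so the answer is 8.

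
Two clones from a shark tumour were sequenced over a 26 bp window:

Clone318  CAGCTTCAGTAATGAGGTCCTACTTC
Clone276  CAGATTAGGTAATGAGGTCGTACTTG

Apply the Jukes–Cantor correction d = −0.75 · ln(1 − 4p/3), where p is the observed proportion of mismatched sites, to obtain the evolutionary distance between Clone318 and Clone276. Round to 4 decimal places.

Differing sites — 4:C/A; 7:C/A; 8:A/G; 20:C/G; 26:C/G.
p = 5/26 = 0.192308.
d = −0.75 · ln(1 − (4/3)·0.192308) = −0.75 · ln(0.743589) = −0.75 · (-0.296267) = 0.2222.

0.2222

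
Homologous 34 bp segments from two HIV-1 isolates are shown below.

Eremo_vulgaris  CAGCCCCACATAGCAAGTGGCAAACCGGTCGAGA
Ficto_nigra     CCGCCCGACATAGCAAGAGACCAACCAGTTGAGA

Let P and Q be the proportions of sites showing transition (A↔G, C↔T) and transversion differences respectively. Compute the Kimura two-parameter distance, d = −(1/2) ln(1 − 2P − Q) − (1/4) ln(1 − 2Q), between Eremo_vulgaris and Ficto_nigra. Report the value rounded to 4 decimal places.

0.2412

The sequences differ at positions 2 (A/C, transversion), 7 (C/G, transversion), 18 (T/A, transversion), 20 (G/A, transition), 22 (A/C, transversion), 27 (G/A, transition), 30 (C/T, transition).
Of the 7 differences, 3 transitions and 4 transversions over 34 sites: P = 3/34 = 0.088235, Q = 4/34 = 0.117647.
d = −0.5·ln(0.705883) − 0.25·ln(0.764706) = −0.5·(-0.348306) − 0.25·(-0.268264) = 0.2412.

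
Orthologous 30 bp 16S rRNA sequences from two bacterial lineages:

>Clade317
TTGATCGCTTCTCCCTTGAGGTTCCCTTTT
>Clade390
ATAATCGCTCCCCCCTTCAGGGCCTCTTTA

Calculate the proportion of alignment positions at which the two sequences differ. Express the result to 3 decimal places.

0.300

Mismatches occur at site 1 (T→A), site 3 (G→A), site 10 (T→C), site 12 (T→C), site 18 (G→C), site 22 (T→G), site 23 (T→C), site 25 (C→T), site 30 (T→A).
There are 9 differences over 30 sites, so p = 9/30 = 0.300.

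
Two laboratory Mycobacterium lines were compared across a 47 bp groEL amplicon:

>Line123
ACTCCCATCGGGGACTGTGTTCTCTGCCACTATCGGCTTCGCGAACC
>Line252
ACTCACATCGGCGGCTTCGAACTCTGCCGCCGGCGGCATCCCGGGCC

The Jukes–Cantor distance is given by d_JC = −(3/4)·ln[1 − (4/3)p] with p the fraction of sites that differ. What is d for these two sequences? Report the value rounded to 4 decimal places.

Mismatches occur at site 5 (C→A), site 12 (G→C), site 14 (A→G), site 17 (G→T), site 18 (T→C), site 20 (T→A), site 21 (T→A), site 29 (A→G), site 31 (T→C), site 32 (A→G), site 33 (T→G), site 38 (T→A), site 41 (G→C), site 44 (A→G), site 45 (A→G).
p = 15/47 = 0.319149.
d = −0.75 · ln(1 − (4/3)·0.319149) = −0.75 · ln(0.574468) = −0.75 · (-0.554311) = 0.4157.

0.4157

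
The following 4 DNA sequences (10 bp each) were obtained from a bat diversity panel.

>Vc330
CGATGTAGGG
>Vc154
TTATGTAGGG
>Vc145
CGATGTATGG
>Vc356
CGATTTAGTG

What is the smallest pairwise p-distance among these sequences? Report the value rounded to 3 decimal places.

Pairwise Hamming distances:
  Vc330 vs Vc154: 2
  Vc330 vs Vc145: 1
  Vc330 vs Vc356: 2
  Vc154 vs Vc145: 3
  Vc154 vs Vc356: 4
  Vc145 vs Vc356: 3
The smallest is 1 mismatch, between Vc330 and Vc145; p = 1/10 = 0.100.

0.100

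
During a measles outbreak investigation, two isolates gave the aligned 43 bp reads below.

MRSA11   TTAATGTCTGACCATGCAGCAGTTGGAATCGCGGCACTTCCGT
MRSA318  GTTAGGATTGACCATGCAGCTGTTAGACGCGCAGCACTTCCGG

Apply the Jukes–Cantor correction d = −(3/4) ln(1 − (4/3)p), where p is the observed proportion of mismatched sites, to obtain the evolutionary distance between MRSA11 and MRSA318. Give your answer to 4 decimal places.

The sequences differ at positions 1 (T/G), 3 (A/T), 5 (T/G), 7 (T/A), 8 (C/T), 21 (A/T), 25 (G/A), 28 (A/C), 29 (T/G), 33 (G/A), 43 (T/G).
p = 11/43 = 0.255814.
d = −0.75 · ln(1 − (4/3)·0.255814) = −0.75 · ln(0.658915) = −0.75 · (-0.417161) = 0.3129.

0.3129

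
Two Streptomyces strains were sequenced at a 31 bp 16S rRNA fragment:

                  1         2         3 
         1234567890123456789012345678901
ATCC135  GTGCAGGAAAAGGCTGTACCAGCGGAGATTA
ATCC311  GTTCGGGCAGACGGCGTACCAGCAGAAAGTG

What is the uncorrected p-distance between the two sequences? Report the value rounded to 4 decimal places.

Mismatches occur at site 3 (G/T), site 5 (A/G), site 8 (A/C), site 10 (A/G), site 12 (G/C), site 14 (C/G), site 15 (T/C), site 24 (G/A), site 27 (G/A), site 29 (T/G), site 31 (A/G).
There are 11 differences over 31 sites, so p = 11/31 = 0.3548.

0.3548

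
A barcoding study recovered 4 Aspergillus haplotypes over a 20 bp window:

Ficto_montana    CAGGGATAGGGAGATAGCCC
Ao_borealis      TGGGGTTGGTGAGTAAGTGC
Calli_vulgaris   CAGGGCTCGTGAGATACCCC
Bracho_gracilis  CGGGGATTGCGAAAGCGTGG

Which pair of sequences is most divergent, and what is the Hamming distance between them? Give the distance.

11

Pairwise Hamming distances:
  Ficto_montana vs Ao_borealis: 9
  Ficto_montana vs Calli_vulgaris: 4
  Ficto_montana vs Bracho_gracilis: 9
  Ao_borealis vs Calli_vulgaris: 9
  Ao_borealis vs Bracho_gracilis: 9
  Calli_vulgaris vs Bracho_gracilis: 11
The largest is 11, between Calli_vulgaris and Bracho_gracilis.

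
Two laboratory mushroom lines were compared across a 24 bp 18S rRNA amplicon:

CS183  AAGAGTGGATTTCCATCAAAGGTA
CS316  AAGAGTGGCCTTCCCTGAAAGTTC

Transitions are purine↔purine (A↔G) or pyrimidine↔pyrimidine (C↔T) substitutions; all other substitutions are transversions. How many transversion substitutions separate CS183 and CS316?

Differing sites — 9:A/C (Tv); 10:T/C (Ti); 15:A/C (Tv); 17:C/G (Tv); 22:G/T (Tv); 24:A/C (Tv).
Of the 6 differences, 1 transition and 5 transversions, so the answer is 5.

5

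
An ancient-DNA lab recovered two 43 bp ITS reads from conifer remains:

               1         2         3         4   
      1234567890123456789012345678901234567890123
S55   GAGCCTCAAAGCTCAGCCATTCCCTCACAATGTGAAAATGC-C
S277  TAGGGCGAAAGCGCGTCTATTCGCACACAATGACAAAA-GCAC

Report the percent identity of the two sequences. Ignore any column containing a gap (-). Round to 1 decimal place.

Excluding the 2 gap columns leaves 41 comparable sites.
Differing sites — 1:G/T; 4:C/G; 5:C/G; 6:T/C; 7:C/G; 13:T/G; 15:A/G; 16:G/T; 18:C/T; 23:C/G; 25:T/A; 33:T/A; 34:G/C.
28 of the 41 comparable sites match, so the percent identity is 28/41 × 100 = 68.3%.

68.3%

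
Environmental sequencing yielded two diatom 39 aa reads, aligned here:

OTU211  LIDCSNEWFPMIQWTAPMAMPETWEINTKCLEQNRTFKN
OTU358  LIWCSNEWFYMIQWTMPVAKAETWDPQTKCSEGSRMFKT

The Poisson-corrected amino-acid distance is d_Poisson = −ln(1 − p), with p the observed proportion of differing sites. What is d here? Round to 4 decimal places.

The sequences differ at positions 3 (D/W), 10 (P/Y), 16 (A/M), 18 (M/V), 20 (M/K), 21 (P/A), 25 (E/D), 26 (I/P), 27 (N/Q), 31 (L/S), 33 (Q/G), 34 (N/S), 36 (T/M), 39 (N/T).
p = 14/39 = 0.358974.
d = −ln(1 − 0.358974) = −ln(0.641026) = 0.4447.

0.4447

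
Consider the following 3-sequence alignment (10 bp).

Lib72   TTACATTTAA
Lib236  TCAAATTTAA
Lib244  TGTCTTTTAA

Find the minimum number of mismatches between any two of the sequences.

Pairwise Hamming distances:
  Lib72 vs Lib236: 2
  Lib72 vs Lib244: 3
  Lib236 vs Lib244: 4
The smallest is 2, between Lib72 and Lib236.

2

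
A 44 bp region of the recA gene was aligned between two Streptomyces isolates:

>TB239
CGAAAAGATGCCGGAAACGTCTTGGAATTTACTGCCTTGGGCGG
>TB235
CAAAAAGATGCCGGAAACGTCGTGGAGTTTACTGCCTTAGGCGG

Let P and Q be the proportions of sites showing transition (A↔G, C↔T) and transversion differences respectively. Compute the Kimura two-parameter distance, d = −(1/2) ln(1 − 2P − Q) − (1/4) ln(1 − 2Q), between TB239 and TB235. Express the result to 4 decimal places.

Mismatches occur at site 2 (G/A, transition), site 22 (T/G, transversion), site 27 (A/G, transition), site 39 (G/A, transition).
Of the 4 differences, 3 transitions and 1 transversion over 44 sites: P = 3/44 = 0.068182, Q = 1/44 = 0.022727.
d = −0.5·ln(0.840909) − 0.25·ln(0.954546) = −0.5·(-0.173272) − 0.25·(-0.046519) = 0.0983.

0.0983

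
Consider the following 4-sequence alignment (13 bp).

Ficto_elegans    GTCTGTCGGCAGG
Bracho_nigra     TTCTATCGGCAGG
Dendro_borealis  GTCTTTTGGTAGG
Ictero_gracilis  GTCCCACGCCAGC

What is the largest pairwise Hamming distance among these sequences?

Pairwise Hamming distances:
  Ficto_elegans vs Bracho_nigra: 2
  Ficto_elegans vs Dendro_borealis: 3
  Ficto_elegans vs Ictero_gracilis: 5
  Bracho_nigra vs Dendro_borealis: 4
  Bracho_nigra vs Ictero_gracilis: 6
  Dendro_borealis vs Ictero_gracilis: 7
The largest is 7, between Dendro_borealis and Ictero_gracilis.

7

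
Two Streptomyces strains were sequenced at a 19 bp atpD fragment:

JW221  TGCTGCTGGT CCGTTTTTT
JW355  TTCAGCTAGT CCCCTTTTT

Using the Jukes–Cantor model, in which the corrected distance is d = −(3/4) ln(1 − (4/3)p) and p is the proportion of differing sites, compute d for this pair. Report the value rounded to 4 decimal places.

0.3241

Differing sites — 2:G/T; 4:T/A; 8:G/A; 13:G/C; 14:T/C.
p = 5/19 = 0.263158.
d = −0.75 · ln(1 − (4/3)·0.263158) = −0.75 · ln(0.649123) = −0.75 · (-0.432133) = 0.3241.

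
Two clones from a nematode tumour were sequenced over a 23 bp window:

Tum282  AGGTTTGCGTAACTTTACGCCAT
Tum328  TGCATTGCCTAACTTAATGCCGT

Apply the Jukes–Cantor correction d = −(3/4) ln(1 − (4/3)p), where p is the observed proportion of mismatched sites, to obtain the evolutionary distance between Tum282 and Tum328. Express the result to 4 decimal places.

Differing sites — 1:A/T; 3:G/C; 4:T/A; 9:G/C; 16:T/A; 18:C/T; 22:A/G.
p = 7/23 = 0.304348.
d = −0.75 · ln(1 − (4/3)·0.304348) = −0.75 · ln(0.594203) = −0.75 · (-0.520534) = 0.3904.

0.3904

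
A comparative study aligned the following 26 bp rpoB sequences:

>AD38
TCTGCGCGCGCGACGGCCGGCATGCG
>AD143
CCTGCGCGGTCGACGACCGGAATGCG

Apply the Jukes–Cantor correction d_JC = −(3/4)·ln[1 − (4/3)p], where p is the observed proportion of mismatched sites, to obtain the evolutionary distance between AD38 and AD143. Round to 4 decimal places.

0.2222

Differing sites — 1:T/C; 9:C/G; 10:G/T; 16:G/A; 21:C/A.
p = 5/26 = 0.192308.
d = −0.75 · ln(1 − (4/3)·0.192308) = −0.75 · ln(0.743589) = −0.75 · (-0.296267) = 0.2222.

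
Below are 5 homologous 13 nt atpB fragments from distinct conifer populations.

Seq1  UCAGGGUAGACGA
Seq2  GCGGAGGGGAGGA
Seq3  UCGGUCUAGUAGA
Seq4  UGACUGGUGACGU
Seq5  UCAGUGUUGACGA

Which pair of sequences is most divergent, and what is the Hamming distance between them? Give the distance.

Pairwise Hamming distances:
  Seq1 vs Seq2: 6
  Seq1 vs Seq3: 5
  Seq1 vs Seq4: 6
  Seq1 vs Seq5: 2
  Seq2 vs Seq3: 7
  Seq2 vs Seq4: 8
  Seq2 vs Seq5: 6
  Seq3 vs Seq4: 9
  Seq3 vs Seq5: 5
  Seq4 vs Seq5: 4
The largest is 9, between Seq3 and Seq4.

9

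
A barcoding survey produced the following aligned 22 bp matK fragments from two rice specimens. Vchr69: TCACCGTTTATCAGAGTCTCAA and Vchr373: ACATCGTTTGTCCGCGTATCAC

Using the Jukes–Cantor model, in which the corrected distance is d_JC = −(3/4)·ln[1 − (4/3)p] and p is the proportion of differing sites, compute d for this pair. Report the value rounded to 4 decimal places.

Mismatches occur at site 1 (T/A), site 4 (C/T), site 10 (A/G), site 13 (A/C), site 15 (A/C), site 18 (C/A), site 22 (A/C).
p = 7/22 = 0.318182.
d = −0.75 · ln(1 − (4/3)·0.318182) = −0.75 · ln(0.575757) = −0.75 · (-0.552070) = 0.4141.

0.4141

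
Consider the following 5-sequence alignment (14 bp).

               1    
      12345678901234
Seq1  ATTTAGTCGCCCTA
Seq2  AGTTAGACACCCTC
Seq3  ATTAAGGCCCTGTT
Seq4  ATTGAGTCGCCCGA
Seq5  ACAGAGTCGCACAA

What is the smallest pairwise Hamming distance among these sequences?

Pairwise Hamming distances:
  Seq1 vs Seq2: 4
  Seq1 vs Seq3: 6
  Seq1 vs Seq4: 2
  Seq1 vs Seq5: 5
  Seq2 vs Seq3: 7
  Seq2 vs Seq4: 6
  Seq2 vs Seq5: 8
  Seq3 vs Seq4: 7
  Seq3 vs Seq5: 9
  Seq4 vs Seq5: 4
The smallest is 2, between Seq1 and Seq4.

2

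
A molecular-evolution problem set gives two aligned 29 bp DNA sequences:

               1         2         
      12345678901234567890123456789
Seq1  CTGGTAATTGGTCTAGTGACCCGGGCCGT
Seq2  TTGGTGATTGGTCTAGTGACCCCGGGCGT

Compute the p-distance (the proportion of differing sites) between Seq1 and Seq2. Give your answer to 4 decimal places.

Differing sites — 1:C/T; 6:A/G; 23:G/C; 26:C/G.
There are 4 differences over 29 sites, so p = 4/29 = 0.1379.

0.1379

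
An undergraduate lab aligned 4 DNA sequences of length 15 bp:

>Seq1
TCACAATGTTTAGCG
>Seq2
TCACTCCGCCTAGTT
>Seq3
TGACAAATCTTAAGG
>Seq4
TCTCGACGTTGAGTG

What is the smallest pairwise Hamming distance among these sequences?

5

Pairwise Hamming distances:
  Seq1 vs Seq2: 7
  Seq1 vs Seq3: 6
  Seq1 vs Seq4: 5
  Seq2 vs Seq3: 9
  Seq2 vs Seq4: 7
  Seq3 vs Seq4: 9
The smallest is 5, between Seq1 and Seq4.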